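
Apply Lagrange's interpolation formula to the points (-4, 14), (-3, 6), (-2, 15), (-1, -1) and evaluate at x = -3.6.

Lagrange interpolation formula:
P(x) = Σ yᵢ × Lᵢ(x)
where Lᵢ(x) = Π_{j≠i} (x - xⱼ)/(xᵢ - xⱼ)

L_0(-3.6) = (-3.6 - (-3))/(-4 - (-3)) × (-3.6 - (-2))/(-4 - (-2)) × (-3.6 - (-1))/(-4 - (-1)) = 0.416000
L_1(-3.6) = (-3.6 - (-4))/(-3 - (-4)) × (-3.6 - (-2))/(-3 - (-2)) × (-3.6 - (-1))/(-3 - (-1)) = 0.832000
L_2(-3.6) = (-3.6 - (-4))/(-2 - (-4)) × (-3.6 - (-3))/(-2 - (-3)) × (-3.6 - (-1))/(-2 - (-1)) = -0.312000
L_3(-3.6) = (-3.6 - (-4))/(-1 - (-4)) × (-3.6 - (-3))/(-1 - (-3)) × (-3.6 - (-2))/(-1 - (-2)) = 0.064000

P(-3.6) = 14×L_0(-3.6) + 6×L_1(-3.6) + 15×L_2(-3.6) + (-1)×L_3(-3.6)
P(-3.6) = 6.072000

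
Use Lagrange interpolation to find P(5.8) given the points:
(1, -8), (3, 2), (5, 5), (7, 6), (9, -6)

Lagrange interpolation formula:
P(x) = Σ yᵢ × Lᵢ(x)
where Lᵢ(x) = Π_{j≠i} (x - xⱼ)/(xᵢ - xⱼ)

L_0(5.8) = (5.8 - 3)/(1 - 3) × (5.8 - 5)/(1 - 5) × (5.8 - 7)/(1 - 7) × (5.8 - 9)/(1 - 9) = 0.022400
L_1(5.8) = (5.8 - 1)/(3 - 1) × (5.8 - 5)/(3 - 5) × (5.8 - 7)/(3 - 7) × (5.8 - 9)/(3 - 9) = -0.153600
L_2(5.8) = (5.8 - 1)/(5 - 1) × (5.8 - 3)/(5 - 3) × (5.8 - 7)/(5 - 7) × (5.8 - 9)/(5 - 9) = 0.806400
L_3(5.8) = (5.8 - 1)/(7 - 1) × (5.8 - 3)/(7 - 3) × (5.8 - 5)/(7 - 5) × (5.8 - 9)/(7 - 9) = 0.358400
L_4(5.8) = (5.8 - 1)/(9 - 1) × (5.8 - 3)/(9 - 3) × (5.8 - 5)/(9 - 5) × (5.8 - 7)/(9 - 7) = -0.033600

P(5.8) = (-8)×L_0(5.8) + 2×L_1(5.8) + 5×L_2(5.8) + 6×L_3(5.8) + (-6)×L_4(5.8)
P(5.8) = 5.897600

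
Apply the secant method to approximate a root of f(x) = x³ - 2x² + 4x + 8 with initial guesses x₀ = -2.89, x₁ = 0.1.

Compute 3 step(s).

f(x) = x³ - 2x² + 4x + 8
x₀ = -2.89, x₁ = 0.1

Secant formula: x_{n+1} = x_n - f(x_n)(x_n - x_{n-1})/(f(x_n) - f(x_{n-1}))

Iteration 1:
  f(-2.890000) = -44.401769
  f(0.100000) = 8.381000
  x_2 = 0.100000 - 8.381000×(0.100000 - (-2.890000))/(8.381000 - (-44.401769))
       = -0.374761
Iteration 2:
  f(0.100000) = 8.381000
  f(-0.374761) = 6.167432
  x_3 = -0.374761 - 6.167432×(-0.374761 - 0.100000)/(6.167432 - 8.381000)
       = -1.697537
Iteration 3:
  f(-0.374761) = 6.167432
  f(-1.697537) = -9.445087
  x_4 = -1.697537 - (-9.445087)×(-1.697537 - (-0.374761))/(-9.445087 - 6.167432)
       = -0.897299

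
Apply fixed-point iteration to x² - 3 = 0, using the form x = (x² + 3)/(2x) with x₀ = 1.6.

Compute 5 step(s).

Equation: x² - 3 = 0
Fixed-point form: x = (x² + 3)/(2x)
x₀ = 1.6

x_1 = g(1.600000) = 1.737500
x_2 = g(1.737500) = 1.732059
x_3 = g(1.732059) = 1.732051
x_4 = g(1.732051) = 1.732051
x_5 = g(1.732051) = 1.732051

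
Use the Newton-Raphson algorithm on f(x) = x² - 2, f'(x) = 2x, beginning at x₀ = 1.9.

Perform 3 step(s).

f(x) = x² - 2
f'(x) = 2x
x₀ = 1.9

Newton-Raphson formula: x_{n+1} = x_n - f(x_n)/f'(x_n)

Iteration 1:
  f(1.900000) = 1.610000
  f'(1.900000) = 3.800000
  x_1 = 1.900000 - 1.610000/3.800000 = 1.476316
Iteration 2:
  f(1.476316) = 0.179508
  f'(1.476316) = 2.952632
  x_2 = 1.476316 - 0.179508/2.952632 = 1.415520
Iteration 3:
  f(1.415520) = 0.003696
  f'(1.415520) = 2.831039
  x_3 = 1.415520 - 0.003696/2.831039 = 1.414214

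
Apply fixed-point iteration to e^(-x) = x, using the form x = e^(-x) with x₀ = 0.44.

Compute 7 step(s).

Equation: e^(-x) = x
Fixed-point form: x = e^(-x)
x₀ = 0.44

x_1 = g(0.440000) = 0.644036
x_2 = g(0.644036) = 0.525168
x_3 = g(0.525168) = 0.591456
x_4 = g(0.591456) = 0.553521
x_5 = g(0.553521) = 0.574922
x_6 = g(0.574922) = 0.562749
x_7 = g(0.562749) = 0.569641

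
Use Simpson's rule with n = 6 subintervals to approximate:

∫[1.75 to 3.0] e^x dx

f(x) = e^x
a = 1.75, b = 3.0, n = 6
h = (b - a)/n = 0.208333

Simpson's rule: (h/3)[f(x₀) + 4f(x₁) + 2f(x₂) + ... + f(xₙ)]

x_0 = 1.7500, f(x_0) = 5.754603, coefficient = 1
x_1 = 1.9583, f(x_1) = 7.087505, coefficient = 4
x_2 = 2.1667, f(x_2) = 8.729138, coefficient = 2
x_3 = 2.3750, f(x_3) = 10.751013, coefficient = 4
x_4 = 2.5833, f(x_4) = 13.241202, coefficient = 2
x_5 = 2.7917, f(x_5) = 16.308177, coefficient = 4
x_6 = 3.0000, f(x_6) = 20.085537, coefficient = 1

I ≈ (0.208333/3) × 206.367602 = 14.331083
Exact value: 14.330934
Error: 0.000149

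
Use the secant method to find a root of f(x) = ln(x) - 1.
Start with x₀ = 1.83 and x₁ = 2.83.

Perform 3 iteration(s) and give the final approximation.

f(x) = ln(x) - 1
x₀ = 1.83, x₁ = 2.83

Secant formula: x_{n+1} = x_n - f(x_n)(x_n - x_{n-1})/(f(x_n) - f(x_{n-1}))

Iteration 1:
  f(1.830000) = -0.395684
  f(2.830000) = 0.040277
  x_2 = 2.830000 - 0.040277×(2.830000 - 1.830000)/(0.040277 - (-0.395684))
       = 2.737614
Iteration 2:
  f(2.830000) = 0.040277
  f(2.737614) = 0.007087
  x_3 = 2.737614 - 0.007087×(2.737614 - 2.830000)/(0.007087 - 0.040277)
       = 2.717888
Iteration 3:
  f(2.737614) = 0.007087
  f(2.717888) = -0.000145
  x_4 = 2.717888 - (-0.000145)×(2.717888 - 2.737614)/(-0.000145 - 0.007087)
       = 2.718283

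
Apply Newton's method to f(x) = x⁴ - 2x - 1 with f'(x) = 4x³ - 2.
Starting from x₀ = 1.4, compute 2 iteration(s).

f(x) = x⁴ - 2x - 1
f'(x) = 4x³ - 2
x₀ = 1.4

Newton-Raphson formula: x_{n+1} = x_n - f(x_n)/f'(x_n)

Iteration 1:
  f(1.400000) = 0.041600
  f'(1.400000) = 8.976000
  x_1 = 1.400000 - 0.041600/8.976000 = 1.395365
Iteration 2:
  f(1.395365) = 0.000252
  f'(1.395365) = 8.867355
  x_2 = 1.395365 - 0.000252/8.867355 = 1.395337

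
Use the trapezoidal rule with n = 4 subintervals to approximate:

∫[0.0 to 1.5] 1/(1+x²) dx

f(x) = 1/(1+x²)
a = 0.0, b = 1.5, n = 4
h = (b - a)/n = 0.375000

Trapezoidal rule: (h/2)[f(x₀) + 2f(x₁) + 2f(x₂) + ... + f(xₙ)]

x_0 = 0.0000, f(x_0) = 1.000000, coefficient = 1
x_1 = 0.3750, f(x_1) = 0.876712, coefficient = 2
x_2 = 0.7500, f(x_2) = 0.640000, coefficient = 2
x_3 = 1.1250, f(x_3) = 0.441379, coefficient = 2
x_4 = 1.5000, f(x_4) = 0.307692, coefficient = 1

I ≈ (0.375000/2) × 5.223876 = 0.979477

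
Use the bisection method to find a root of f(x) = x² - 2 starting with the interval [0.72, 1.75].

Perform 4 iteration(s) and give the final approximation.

f(x) = x² - 2
Initial interval: [0.72, 1.75]

Iteration 1:
  c_1 = (0.720000 + 1.750000)/2 = 1.235000
  f(c_1) = f(1.235000) = -0.474775
  f(a) × f(c) ≥ 0, new interval: [1.235000, 1.750000]
Iteration 2:
  c_2 = (1.235000 + 1.750000)/2 = 1.492500
  f(c_2) = f(1.492500) = 0.227556
  f(a) × f(c) < 0, new interval: [1.235000, 1.492500]
Iteration 3:
  c_3 = (1.235000 + 1.492500)/2 = 1.363750
  f(c_3) = f(1.363750) = -0.140186
  f(a) × f(c) ≥ 0, new interval: [1.363750, 1.492500]
Iteration 4:
  c_4 = (1.363750 + 1.492500)/2 = 1.428125
  f(c_4) = f(1.428125) = 0.039541
  f(a) × f(c) < 0, new interval: [1.363750, 1.428125]

After 4 iteration(s), the approximation is c_4 = 1.428125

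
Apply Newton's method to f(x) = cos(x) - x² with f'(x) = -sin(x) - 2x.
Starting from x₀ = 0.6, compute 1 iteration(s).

f(x) = cos(x) - x²
f'(x) = -sin(x) - 2x
x₀ = 0.6

Newton-Raphson formula: x_{n+1} = x_n - f(x_n)/f'(x_n)

Iteration 1:
  f(0.600000) = 0.465336
  f'(0.600000) = -1.764642
  x_1 = 0.600000 - 0.465336/(-1.764642) = 0.863700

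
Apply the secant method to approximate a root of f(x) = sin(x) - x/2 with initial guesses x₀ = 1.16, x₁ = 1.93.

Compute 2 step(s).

f(x) = sin(x) - x/2
x₀ = 1.16, x₁ = 1.93

Secant formula: x_{n+1} = x_n - f(x_n)(x_n - x_{n-1})/(f(x_n) - f(x_{n-1}))

Iteration 1:
  f(1.160000) = 0.336803
  f(1.930000) = -0.028823
  x_2 = 1.930000 - (-0.028823)×(1.930000 - 1.160000)/(-0.028823 - 0.336803)
       = 1.869300
Iteration 2:
  f(1.930000) = -0.028823
  f(1.869300) = 0.021128
  x_3 = 1.869300 - 0.021128×(1.869300 - 1.930000)/(0.021128 - (-0.028823))
       = 1.894974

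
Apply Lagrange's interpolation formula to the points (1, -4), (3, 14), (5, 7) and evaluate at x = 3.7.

Lagrange interpolation formula:
P(x) = Σ yᵢ × Lᵢ(x)
where Lᵢ(x) = Π_{j≠i} (x - xⱼ)/(xᵢ - xⱼ)

L_0(3.7) = (3.7 - 3)/(1 - 3) × (3.7 - 5)/(1 - 5) = -0.113750
L_1(3.7) = (3.7 - 1)/(3 - 1) × (3.7 - 5)/(3 - 5) = 0.877500
L_2(3.7) = (3.7 - 1)/(5 - 1) × (3.7 - 3)/(5 - 3) = 0.236250

P(3.7) = (-4)×L_0(3.7) + 14×L_1(3.7) + 7×L_2(3.7)
P(3.7) = 14.393750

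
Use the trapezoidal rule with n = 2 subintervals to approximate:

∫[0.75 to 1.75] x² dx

f(x) = x²
a = 0.75, b = 1.75, n = 2
h = (b - a)/n = 0.500000

Trapezoidal rule: (h/2)[f(x₀) + 2f(x₁) + 2f(x₂) + ... + f(xₙ)]

x_0 = 0.7500, f(x_0) = 0.562500, coefficient = 1
x_1 = 1.2500, f(x_1) = 1.562500, coefficient = 2
x_2 = 1.7500, f(x_2) = 3.062500, coefficient = 1

I ≈ (0.500000/2) × 6.750000 = 1.687500
Exact value: 1.645833
Error: 0.041667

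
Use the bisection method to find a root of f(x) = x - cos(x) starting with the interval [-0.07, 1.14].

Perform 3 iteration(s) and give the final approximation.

f(x) = x - cos(x)
Initial interval: [-0.07, 1.14]

Iteration 1:
  c_1 = (-0.070000 + 1.140000)/2 = 0.535000
  f(c_1) = f(0.535000) = -0.325269
  f(a) × f(c) ≥ 0, new interval: [0.535000, 1.140000]
Iteration 2:
  c_2 = (0.535000 + 1.140000)/2 = 0.837500
  f(c_2) = f(0.837500) = 0.168178
  f(a) × f(c) < 0, new interval: [0.535000, 0.837500]
Iteration 3:
  c_3 = (0.535000 + 0.837500)/2 = 0.686250
  f(c_3) = f(0.686250) = -0.087378
  f(a) × f(c) ≥ 0, new interval: [0.686250, 0.837500]

After 3 iteration(s), the approximation is c_3 = 0.686250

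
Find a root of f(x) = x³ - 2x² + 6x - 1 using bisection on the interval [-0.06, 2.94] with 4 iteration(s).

f(x) = x³ - 2x² + 6x - 1
Initial interval: [-0.06, 2.94]

Iteration 1:
  c_1 = (-0.060000 + 2.940000)/2 = 1.440000
  f(c_1) = f(1.440000) = 6.478784
  f(a) × f(c) < 0, new interval: [-0.060000, 1.440000]
Iteration 2:
  c_2 = (-0.060000 + 1.440000)/2 = 0.690000
  f(c_2) = f(0.690000) = 2.516309
  f(a) × f(c) < 0, new interval: [-0.060000, 0.690000]
Iteration 3:
  c_3 = (-0.060000 + 0.690000)/2 = 0.315000
  f(c_3) = f(0.315000) = 0.722806
  f(a) × f(c) < 0, new interval: [-0.060000, 0.315000]
Iteration 4:
  c_4 = (-0.060000 + 0.315000)/2 = 0.127500
  f(c_4) = f(0.127500) = -0.265440
  f(a) × f(c) ≥ 0, new interval: [0.127500, 0.315000]

After 4 iteration(s), the approximation is c_4 = 0.127500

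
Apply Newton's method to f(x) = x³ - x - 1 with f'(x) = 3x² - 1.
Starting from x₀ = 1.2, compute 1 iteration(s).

f(x) = x³ - x - 1
f'(x) = 3x² - 1
x₀ = 1.2

Newton-Raphson formula: x_{n+1} = x_n - f(x_n)/f'(x_n)

Iteration 1:
  f(1.200000) = -0.472000
  f'(1.200000) = 3.320000
  x_1 = 1.200000 - (-0.472000)/3.320000 = 1.342169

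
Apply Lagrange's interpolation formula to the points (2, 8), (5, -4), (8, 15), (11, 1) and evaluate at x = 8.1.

Lagrange interpolation formula:
P(x) = Σ yᵢ × Lᵢ(x)
where Lᵢ(x) = Π_{j≠i} (x - xⱼ)/(xᵢ - xⱼ)

L_0(8.1) = (8.1 - 5)/(2 - 5) × (8.1 - 8)/(2 - 8) × (8.1 - 11)/(2 - 11) = 0.005549
L_1(8.1) = (8.1 - 2)/(5 - 2) × (8.1 - 8)/(5 - 8) × (8.1 - 11)/(5 - 11) = -0.032759
L_2(8.1) = (8.1 - 2)/(8 - 2) × (8.1 - 5)/(8 - 5) × (8.1 - 11)/(8 - 11) = 1.015537
L_3(8.1) = (8.1 - 2)/(11 - 2) × (8.1 - 5)/(11 - 5) × (8.1 - 8)/(11 - 8) = 0.011673

P(8.1) = 8×L_0(8.1) + (-4)×L_1(8.1) + 15×L_2(8.1) + 1×L_3(8.1)
P(8.1) = 15.420160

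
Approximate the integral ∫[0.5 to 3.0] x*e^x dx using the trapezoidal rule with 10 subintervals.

f(x) = x*e^x
a = 0.5, b = 3.0, n = 10
h = (b - a)/n = 0.250000

Trapezoidal rule: (h/2)[f(x₀) + 2f(x₁) + 2f(x₂) + ... + f(xₙ)]

x_0 = 0.5000, f(x_0) = 0.824361, coefficient = 1
x_1 = 0.7500, f(x_1) = 1.587750, coefficient = 2
x_2 = 1.0000, f(x_2) = 2.718282, coefficient = 2
x_3 = 1.2500, f(x_3) = 4.362929, coefficient = 2
x_4 = 1.5000, f(x_4) = 6.722534, coefficient = 2
x_5 = 1.7500, f(x_5) = 10.070555, coefficient = 2
x_6 = 2.0000, f(x_6) = 14.778112, coefficient = 2
x_7 = 2.2500, f(x_7) = 21.347406, coefficient = 2
x_8 = 2.5000, f(x_8) = 30.456235, coefficient = 2
x_9 = 2.7500, f(x_9) = 43.017238, coefficient = 2
x_10 = 3.0000, f(x_10) = 60.256611, coefficient = 1

I ≈ (0.250000/2) × 331.203050 = 41.400381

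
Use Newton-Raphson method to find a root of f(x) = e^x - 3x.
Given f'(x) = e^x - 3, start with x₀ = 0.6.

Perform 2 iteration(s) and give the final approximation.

f(x) = e^x - 3x
f'(x) = e^x - 3
x₀ = 0.6

Newton-Raphson formula: x_{n+1} = x_n - f(x_n)/f'(x_n)

Iteration 1:
  f(0.600000) = 0.022119
  f'(0.600000) = -1.177881
  x_1 = 0.600000 - 0.022119/(-1.177881) = 0.618778
Iteration 2:
  f(0.618778) = 0.000323
  f'(0.618778) = -1.143341
  x_2 = 0.618778 - 0.000323/(-1.143341) = 0.619061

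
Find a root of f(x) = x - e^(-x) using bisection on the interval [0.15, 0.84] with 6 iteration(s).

f(x) = x - e^(-x)
Initial interval: [0.15, 0.84]

Iteration 1:
  c_1 = (0.150000 + 0.840000)/2 = 0.495000
  f(c_1) = f(0.495000) = -0.114571
  f(a) × f(c) ≥ 0, new interval: [0.495000, 0.840000]
Iteration 2:
  c_2 = (0.495000 + 0.840000)/2 = 0.667500
  f(c_2) = f(0.667500) = 0.154511
  f(a) × f(c) < 0, new interval: [0.495000, 0.667500]
Iteration 3:
  c_3 = (0.495000 + 0.667500)/2 = 0.581250
  f(c_3) = f(0.581250) = 0.022051
  f(a) × f(c) < 0, new interval: [0.495000, 0.581250]
Iteration 4:
  c_4 = (0.495000 + 0.581250)/2 = 0.538125
  f(c_4) = f(0.538125) = -0.045717
  f(a) × f(c) ≥ 0, new interval: [0.538125, 0.581250]
Iteration 5:
  c_5 = (0.538125 + 0.581250)/2 = 0.559688
  f(c_5) = f(0.559688) = -0.011700
  f(a) × f(c) ≥ 0, new interval: [0.559688, 0.581250]
Iteration 6:
  c_6 = (0.559688 + 0.581250)/2 = 0.570469
  f(c_6) = f(0.570469) = 0.005208
  f(a) × f(c) < 0, new interval: [0.559688, 0.570469]

After 6 iteration(s), the approximation is c_6 = 0.570469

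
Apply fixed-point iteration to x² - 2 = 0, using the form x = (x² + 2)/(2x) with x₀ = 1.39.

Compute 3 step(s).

Equation: x² - 2 = 0
Fixed-point form: x = (x² + 2)/(2x)
x₀ = 1.39

x_1 = g(1.390000) = 1.414424
x_2 = g(1.414424) = 1.414214
x_3 = g(1.414214) = 1.414214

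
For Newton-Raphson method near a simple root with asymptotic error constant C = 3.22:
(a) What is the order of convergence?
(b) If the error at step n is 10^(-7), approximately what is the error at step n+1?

(a) Newton-Raphson has quadratic (order 2) convergence near simple roots.
    This means |e_{n+1}| ≈ C|e_n|².

(b) With |e_n| = 10^(-7) and C = 3.22:
    |e_{n+1}| ≈ 3.22 × (10^(-7))² = 3.22 × 10^(-14)

(a) 2 (quadratic); (b) |e_{n+1}| ≈ 3.220e-14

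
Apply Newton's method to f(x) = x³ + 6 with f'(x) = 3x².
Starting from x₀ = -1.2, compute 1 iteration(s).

f(x) = x³ + 6
f'(x) = 3x²
x₀ = -1.2

Newton-Raphson formula: x_{n+1} = x_n - f(x_n)/f'(x_n)

Iteration 1:
  f(-1.200000) = 4.272000
  f'(-1.200000) = 4.320000
  x_1 = -1.200000 - 4.272000/4.320000 = -2.188889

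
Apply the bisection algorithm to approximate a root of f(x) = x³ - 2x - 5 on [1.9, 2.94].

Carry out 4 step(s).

f(x) = x³ - 2x - 5
Initial interval: [1.9, 2.94]

Iteration 1:
  c_1 = (1.900000 + 2.940000)/2 = 2.420000
  f(c_1) = f(2.420000) = 4.332488
  f(a) × f(c) < 0, new interval: [1.900000, 2.420000]
Iteration 2:
  c_2 = (1.900000 + 2.420000)/2 = 2.160000
  f(c_2) = f(2.160000) = 0.757696
  f(a) × f(c) < 0, new interval: [1.900000, 2.160000]
Iteration 3:
  c_3 = (1.900000 + 2.160000)/2 = 2.030000
  f(c_3) = f(2.030000) = -0.694573
  f(a) × f(c) ≥ 0, new interval: [2.030000, 2.160000]
Iteration 4:
  c_4 = (2.030000 + 2.160000)/2 = 2.095000
  f(c_4) = f(2.095000) = 0.005007
  f(a) × f(c) < 0, new interval: [2.030000, 2.095000]

After 4 iteration(s), the approximation is c_4 = 2.095000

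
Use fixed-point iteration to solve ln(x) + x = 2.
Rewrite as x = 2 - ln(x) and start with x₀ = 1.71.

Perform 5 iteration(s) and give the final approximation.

Equation: ln(x) + x = 2
Fixed-point form: x = 2 - ln(x)
x₀ = 1.71

x_1 = g(1.710000) = 1.463507
x_2 = g(1.463507) = 1.619165
x_3 = g(1.619165) = 1.518090
x_4 = g(1.518090) = 1.582547
x_5 = g(1.582547) = 1.540964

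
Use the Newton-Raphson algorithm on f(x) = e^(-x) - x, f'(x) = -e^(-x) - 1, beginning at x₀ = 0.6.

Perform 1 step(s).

f(x) = e^(-x) - x
f'(x) = -e^(-x) - 1
x₀ = 0.6

Newton-Raphson formula: x_{n+1} = x_n - f(x_n)/f'(x_n)

Iteration 1:
  f(0.600000) = -0.051188
  f'(0.600000) = -1.548812
  x_1 = 0.600000 - (-0.051188)/(-1.548812) = 0.566950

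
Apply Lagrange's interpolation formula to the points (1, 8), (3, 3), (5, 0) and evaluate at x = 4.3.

Lagrange interpolation formula:
P(x) = Σ yᵢ × Lᵢ(x)
where Lᵢ(x) = Π_{j≠i} (x - xⱼ)/(xᵢ - xⱼ)

L_0(4.3) = (4.3 - 3)/(1 - 3) × (4.3 - 5)/(1 - 5) = -0.113750
L_1(4.3) = (4.3 - 1)/(3 - 1) × (4.3 - 5)/(3 - 5) = 0.577500
L_2(4.3) = (4.3 - 1)/(5 - 1) × (4.3 - 3)/(5 - 3) = 0.536250

P(4.3) = 8×L_0(4.3) + 3×L_1(4.3) + 0×L_2(4.3)
P(4.3) = 0.822500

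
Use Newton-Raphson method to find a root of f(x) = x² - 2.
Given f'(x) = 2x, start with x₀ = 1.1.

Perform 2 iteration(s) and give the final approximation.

f(x) = x² - 2
f'(x) = 2x
x₀ = 1.1

Newton-Raphson formula: x_{n+1} = x_n - f(x_n)/f'(x_n)

Iteration 1:
  f(1.100000) = -0.790000
  f'(1.100000) = 2.200000
  x_1 = 1.100000 - (-0.790000)/2.200000 = 1.459091
Iteration 2:
  f(1.459091) = 0.128946
  f'(1.459091) = 2.918182
  x_2 = 1.459091 - 0.128946/2.918182 = 1.414904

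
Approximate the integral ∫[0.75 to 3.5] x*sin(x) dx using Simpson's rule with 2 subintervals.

f(x) = x*sin(x)
a = 0.75, b = 3.5, n = 2
h = (b - a)/n = 1.375000

Simpson's rule: (h/3)[f(x₀) + 4f(x₁) + 2f(x₂) + ... + f(xₙ)]

x_0 = 0.7500, f(x_0) = 0.511229, coefficient = 1
x_1 = 2.1250, f(x_1) = 1.806930, coefficient = 4
x_2 = 3.5000, f(x_2) = -1.227741, coefficient = 1

I ≈ (1.375000/3) × 6.511206 = 2.984303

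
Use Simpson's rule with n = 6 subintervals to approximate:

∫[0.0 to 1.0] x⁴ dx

f(x) = x⁴
a = 0.0, b = 1.0, n = 6
h = (b - a)/n = 0.166667

Simpson's rule: (h/3)[f(x₀) + 4f(x₁) + 2f(x₂) + ... + f(xₙ)]

x_0 = 0.0000, f(x_0) = 0.000000, coefficient = 1
x_1 = 0.1667, f(x_1) = 0.000772, coefficient = 4
x_2 = 0.3333, f(x_2) = 0.012346, coefficient = 2
x_3 = 0.5000, f(x_3) = 0.062500, coefficient = 4
x_4 = 0.6667, f(x_4) = 0.197531, coefficient = 2
x_5 = 0.8333, f(x_5) = 0.482253, coefficient = 4
x_6 = 1.0000, f(x_6) = 1.000000, coefficient = 1

I ≈ (0.166667/3) × 3.601852 = 0.200103
Exact value: 0.200000
Error: 0.000103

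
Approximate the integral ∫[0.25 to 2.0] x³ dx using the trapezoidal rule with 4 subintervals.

f(x) = x³
a = 0.25, b = 2.0, n = 4
h = (b - a)/n = 0.437500

Trapezoidal rule: (h/2)[f(x₀) + 2f(x₁) + 2f(x₂) + ... + f(xₙ)]

x_0 = 0.2500, f(x_0) = 0.015625, coefficient = 1
x_1 = 0.6875, f(x_1) = 0.324951, coefficient = 2
x_2 = 1.1250, f(x_2) = 1.423828, coefficient = 2
x_3 = 1.5625, f(x_3) = 3.814697, coefficient = 2
x_4 = 2.0000, f(x_4) = 8.000000, coefficient = 1

I ≈ (0.437500/2) × 19.142578 = 4.187439
Exact value: 3.999023
Error: 0.188416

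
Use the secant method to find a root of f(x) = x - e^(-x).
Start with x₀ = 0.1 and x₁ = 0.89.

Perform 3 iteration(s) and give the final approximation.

f(x) = x - e^(-x)
x₀ = 0.1, x₁ = 0.89

Secant formula: x_{n+1} = x_n - f(x_n)(x_n - x_{n-1})/(f(x_n) - f(x_{n-1}))

Iteration 1:
  f(0.100000) = -0.804837
  f(0.890000) = 0.479344
  x_2 = 0.890000 - 0.479344×(0.890000 - 0.100000)/(0.479344 - (-0.804837))
       = 0.595118
Iteration 2:
  f(0.890000) = 0.479344
  f(0.595118) = 0.043621
  x_3 = 0.595118 - 0.043621×(0.595118 - 0.890000)/(0.043621 - 0.479344)
       = 0.565597
Iteration 3:
  f(0.595118) = 0.043621
  f(0.565597) = -0.002424
  x_4 = 0.565597 - (-0.002424)×(0.565597 - 0.595118)/(-0.002424 - 0.043621)
       = 0.567151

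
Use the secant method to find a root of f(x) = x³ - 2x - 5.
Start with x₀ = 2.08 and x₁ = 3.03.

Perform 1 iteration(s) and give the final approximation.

f(x) = x³ - 2x - 5
x₀ = 2.08, x₁ = 3.03

Secant formula: x_{n+1} = x_n - f(x_n)(x_n - x_{n-1})/(f(x_n) - f(x_{n-1}))

Iteration 1:
  f(2.080000) = -0.161088
  f(3.030000) = 16.758127
  x_2 = 3.030000 - 16.758127×(3.030000 - 2.080000)/(16.758127 - (-0.161088))
       = 2.089045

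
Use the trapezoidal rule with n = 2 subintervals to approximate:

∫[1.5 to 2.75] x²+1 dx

f(x) = x²+1
a = 1.5, b = 2.75, n = 2
h = (b - a)/n = 0.625000

Trapezoidal rule: (h/2)[f(x₀) + 2f(x₁) + 2f(x₂) + ... + f(xₙ)]

x_0 = 1.5000, f(x_0) = 3.250000, coefficient = 1
x_1 = 2.1250, f(x_1) = 5.515625, coefficient = 2
x_2 = 2.7500, f(x_2) = 8.562500, coefficient = 1

I ≈ (0.625000/2) × 22.843750 = 7.138672
Exact value: 7.057292
Error: 0.081380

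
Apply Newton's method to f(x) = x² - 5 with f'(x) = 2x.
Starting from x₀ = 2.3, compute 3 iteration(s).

f(x) = x² - 5
f'(x) = 2x
x₀ = 2.3

Newton-Raphson formula: x_{n+1} = x_n - f(x_n)/f'(x_n)

Iteration 1:
  f(2.300000) = 0.290000
  f'(2.300000) = 4.600000
  x_1 = 2.300000 - 0.290000/4.600000 = 2.236957
Iteration 2:
  f(2.236957) = 0.003974
  f'(2.236957) = 4.473913
  x_2 = 2.236957 - 0.003974/4.473913 = 2.236068
Iteration 3:
  f(2.236068) = 0.000001
  f'(2.236068) = 4.472136
  x_3 = 2.236068 - 0.000001/4.472136 = 2.236068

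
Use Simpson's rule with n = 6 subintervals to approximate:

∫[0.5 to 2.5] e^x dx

f(x) = e^x
a = 0.5, b = 2.5, n = 6
h = (b - a)/n = 0.333333

Simpson's rule: (h/3)[f(x₀) + 4f(x₁) + 2f(x₂) + ... + f(xₙ)]

x_0 = 0.5000, f(x_0) = 1.648721, coefficient = 1
x_1 = 0.8333, f(x_1) = 2.300976, coefficient = 4
x_2 = 1.1667, f(x_2) = 3.211271, coefficient = 2
x_3 = 1.5000, f(x_3) = 4.481689, coefficient = 4
x_4 = 1.8333, f(x_4) = 6.254701, coefficient = 2
x_5 = 2.1667, f(x_5) = 8.729138, coefficient = 4
x_6 = 2.5000, f(x_6) = 12.182494, coefficient = 1

I ≈ (0.333333/3) × 94.810372 = 10.534486
Exact value: 10.533773
Error: 0.000713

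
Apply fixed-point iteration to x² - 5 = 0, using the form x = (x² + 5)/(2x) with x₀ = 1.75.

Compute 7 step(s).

Equation: x² - 5 = 0
Fixed-point form: x = (x² + 5)/(2x)
x₀ = 1.75

x_1 = g(1.750000) = 2.303571
x_2 = g(2.303571) = 2.237057
x_3 = g(2.237057) = 2.236068
x_4 = g(2.236068) = 2.236068
x_5 = g(2.236068) = 2.236068
x_6 = g(2.236068) = 2.236068
x_7 = g(2.236068) = 2.236068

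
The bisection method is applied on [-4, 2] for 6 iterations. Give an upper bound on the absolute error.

Bisection error bound: |error| ≤ (b-a)/2^n
|error| ≤ (2 - (-4))/2^6 = 6/2^6
|error| ≤ 0.0937500000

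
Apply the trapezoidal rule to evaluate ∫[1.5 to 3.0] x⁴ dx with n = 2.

f(x) = x⁴
a = 1.5, b = 3.0, n = 2
h = (b - a)/n = 0.750000

Trapezoidal rule: (h/2)[f(x₀) + 2f(x₁) + 2f(x₂) + ... + f(xₙ)]

x_0 = 1.5000, f(x_0) = 5.062500, coefficient = 1
x_1 = 2.2500, f(x_1) = 25.628906, coefficient = 2
x_2 = 3.0000, f(x_2) = 81.000000, coefficient = 1

I ≈ (0.750000/2) × 137.320312 = 51.495117
Exact value: 47.081250
Error: 4.413867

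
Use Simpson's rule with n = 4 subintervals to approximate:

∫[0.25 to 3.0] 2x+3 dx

f(x) = 2x+3
a = 0.25, b = 3.0, n = 4
h = (b - a)/n = 0.687500

Simpson's rule: (h/3)[f(x₀) + 4f(x₁) + 2f(x₂) + ... + f(xₙ)]

x_0 = 0.2500, f(x_0) = 3.500000, coefficient = 1
x_1 = 0.9375, f(x_1) = 4.875000, coefficient = 4
x_2 = 1.6250, f(x_2) = 6.250000, coefficient = 2
x_3 = 2.3125, f(x_3) = 7.625000, coefficient = 4
x_4 = 3.0000, f(x_4) = 9.000000, coefficient = 1

I ≈ (0.687500/3) × 75.000000 = 17.187500
Exact value: 17.187500
Error: 0.000000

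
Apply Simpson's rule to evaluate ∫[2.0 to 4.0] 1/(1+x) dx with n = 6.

f(x) = 1/(1+x)
a = 2.0, b = 4.0, n = 6
h = (b - a)/n = 0.333333

Simpson's rule: (h/3)[f(x₀) + 4f(x₁) + 2f(x₂) + ... + f(xₙ)]

x_0 = 2.0000, f(x_0) = 0.333333, coefficient = 1
x_1 = 2.3333, f(x_1) = 0.300000, coefficient = 4
x_2 = 2.6667, f(x_2) = 0.272727, coefficient = 2
x_3 = 3.0000, f(x_3) = 0.250000, coefficient = 4
x_4 = 3.3333, f(x_4) = 0.230769, coefficient = 2
x_5 = 3.6667, f(x_5) = 0.214286, coefficient = 4
x_6 = 4.0000, f(x_6) = 0.200000, coefficient = 1

I ≈ (0.333333/3) × 4.597469 = 0.510830
Exact value: 0.510826
Error: 0.000004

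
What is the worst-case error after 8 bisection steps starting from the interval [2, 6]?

Bisection error bound: |error| ≤ (b-a)/2^n
|error| ≤ (6 - 2)/2^8 = 4/2^8
|error| ≤ 0.0156250000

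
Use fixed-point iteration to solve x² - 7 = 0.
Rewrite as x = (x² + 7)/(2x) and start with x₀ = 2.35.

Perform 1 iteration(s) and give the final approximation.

Equation: x² - 7 = 0
Fixed-point form: x = (x² + 7)/(2x)
x₀ = 2.35

x_1 = g(2.350000) = 2.664362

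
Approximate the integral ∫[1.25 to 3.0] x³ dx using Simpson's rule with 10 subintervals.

f(x) = x³
a = 1.25, b = 3.0, n = 10
h = (b - a)/n = 0.175000

Simpson's rule: (h/3)[f(x₀) + 4f(x₁) + 2f(x₂) + ... + f(xₙ)]

x_0 = 1.2500, f(x_0) = 1.953125, coefficient = 1
x_1 = 1.4250, f(x_1) = 2.893641, coefficient = 4
x_2 = 1.6000, f(x_2) = 4.096000, coefficient = 2
x_3 = 1.7750, f(x_3) = 5.592359, coefficient = 4
x_4 = 1.9500, f(x_4) = 7.414875, coefficient = 2
x_5 = 2.1250, f(x_5) = 9.595703, coefficient = 4
x_6 = 2.3000, f(x_6) = 12.167000, coefficient = 2
x_7 = 2.4750, f(x_7) = 15.160922, coefficient = 4
x_8 = 2.6500, f(x_8) = 18.609625, coefficient = 2
x_9 = 2.8250, f(x_9) = 22.545266, coefficient = 4
x_10 = 3.0000, f(x_10) = 27.000000, coefficient = 1

I ≈ (0.175000/3) × 336.679687 = 19.639648
Exact value: 19.639648
Error: 0.000000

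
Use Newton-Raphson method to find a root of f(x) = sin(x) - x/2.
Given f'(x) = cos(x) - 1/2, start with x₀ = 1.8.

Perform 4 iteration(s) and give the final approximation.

f(x) = sin(x) - x/2
f'(x) = cos(x) - 1/2
x₀ = 1.8

Newton-Raphson formula: x_{n+1} = x_n - f(x_n)/f'(x_n)

Iteration 1:
  f(1.800000) = 0.073848
  f'(1.800000) = -0.727202
  x_1 = 1.800000 - 0.073848/(-0.727202) = 1.901550
Iteration 2:
  f(1.901550) = -0.004977
  f'(1.901550) = -0.824756
  x_2 = 1.901550 - (-0.004977)/(-0.824756) = 1.895515
Iteration 3:
  f(1.895515) = -0.000017
  f'(1.895515) = -0.819042
  x_3 = 1.895515 - (-0.000017)/(-0.819042) = 1.895494
Iteration 4:
  f(1.895494) = 0.000000
  f'(1.895494) = -0.819023
  x_4 = 1.895494 - 0.000000/(-0.819023) = 1.895494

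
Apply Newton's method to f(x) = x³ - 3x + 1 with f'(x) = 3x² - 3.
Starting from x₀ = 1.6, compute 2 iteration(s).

f(x) = x³ - 3x + 1
f'(x) = 3x² - 3
x₀ = 1.6

Newton-Raphson formula: x_{n+1} = x_n - f(x_n)/f'(x_n)

Iteration 1:
  f(1.600000) = 0.296000
  f'(1.600000) = 4.680000
  x_1 = 1.600000 - 0.296000/4.680000 = 1.536752
Iteration 2:
  f(1.536752) = 0.018948
  f'(1.536752) = 4.084821
  x_2 = 1.536752 - 0.018948/4.084821 = 1.532113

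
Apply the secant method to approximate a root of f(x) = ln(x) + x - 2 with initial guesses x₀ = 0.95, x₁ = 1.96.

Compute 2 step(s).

f(x) = ln(x) + x - 2
x₀ = 0.95, x₁ = 1.96

Secant formula: x_{n+1} = x_n - f(x_n)(x_n - x_{n-1})/(f(x_n) - f(x_{n-1}))

Iteration 1:
  f(0.950000) = -1.101293
  f(1.960000) = 0.632944
  x_2 = 1.960000 - 0.632944×(1.960000 - 0.950000)/(0.632944 - (-1.101293))
       = 1.591380
Iteration 2:
  f(1.960000) = 0.632944
  f(1.591380) = 0.055982
  x_3 = 1.591380 - 0.055982×(1.591380 - 1.960000)/(0.055982 - 0.632944)
       = 1.555614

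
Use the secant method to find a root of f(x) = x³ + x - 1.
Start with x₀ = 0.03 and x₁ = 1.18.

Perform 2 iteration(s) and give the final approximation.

f(x) = x³ + x - 1
x₀ = 0.03, x₁ = 1.18

Secant formula: x_{n+1} = x_n - f(x_n)(x_n - x_{n-1})/(f(x_n) - f(x_{n-1}))

Iteration 1:
  f(0.030000) = -0.969973
  f(1.180000) = 1.823032
  x_2 = 1.180000 - 1.823032×(1.180000 - 0.030000)/(1.823032 - (-0.969973))
       = 0.429380
Iteration 2:
  f(1.180000) = 1.823032
  f(0.429380) = -0.491457
  x_3 = 0.429380 - (-0.491457)×(0.429380 - 1.180000)/(-0.491457 - 1.823032)
       = 0.588766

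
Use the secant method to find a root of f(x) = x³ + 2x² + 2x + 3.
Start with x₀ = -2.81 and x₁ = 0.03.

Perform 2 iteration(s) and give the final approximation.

f(x) = x³ + 2x² + 2x + 3
x₀ = -2.81, x₁ = 0.03

Secant formula: x_{n+1} = x_n - f(x_n)(x_n - x_{n-1})/(f(x_n) - f(x_{n-1}))

Iteration 1:
  f(-2.810000) = -9.015841
  f(0.030000) = 3.061827
  x_2 = 0.030000 - 3.061827×(0.030000 - (-2.810000))/(3.061827 - (-9.015841))
       = -0.689972
Iteration 2:
  f(0.030000) = 3.061827
  f(-0.689972) = 2.243709
  x_3 = -0.689972 - 2.243709×(-0.689972 - 0.030000)/(2.243709 - 3.061827)
       = -2.664516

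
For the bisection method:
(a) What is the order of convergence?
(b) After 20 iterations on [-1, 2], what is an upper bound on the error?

(a) Bisection has linear (order 1) convergence; the error is halved each step.

(b) Error bound = (b-a)/2^n = (2 - (-1))/2^{20}
    = 3/2^{20}

(a) 1 (linear); (b) error ≤ 2.86e-06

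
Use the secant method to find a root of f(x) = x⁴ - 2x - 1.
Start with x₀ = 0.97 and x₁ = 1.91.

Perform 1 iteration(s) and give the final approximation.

f(x) = x⁴ - 2x - 1
x₀ = 0.97, x₁ = 1.91

Secant formula: x_{n+1} = x_n - f(x_n)(x_n - x_{n-1})/(f(x_n) - f(x_{n-1}))

Iteration 1:
  f(0.970000) = -2.054707
  f(1.910000) = 8.488634
  x_2 = 1.910000 - 8.488634×(1.910000 - 0.970000)/(8.488634 - (-2.054707))
       = 1.153189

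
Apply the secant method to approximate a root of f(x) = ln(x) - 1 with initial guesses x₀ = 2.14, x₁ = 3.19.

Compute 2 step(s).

f(x) = ln(x) - 1
x₀ = 2.14, x₁ = 3.19

Secant formula: x_{n+1} = x_n - f(x_n)(x_n - x_{n-1})/(f(x_n) - f(x_{n-1}))

Iteration 1:
  f(2.140000) = -0.239194
  f(3.190000) = 0.160021
  x_2 = 3.190000 - 0.160021×(3.190000 - 2.140000)/(0.160021 - (-0.239194))
       = 2.769119
Iteration 2:
  f(3.190000) = 0.160021
  f(2.769119) = 0.018529
  x_3 = 2.769119 - 0.018529×(2.769119 - 3.190000)/(0.018529 - 0.160021)
       = 2.714002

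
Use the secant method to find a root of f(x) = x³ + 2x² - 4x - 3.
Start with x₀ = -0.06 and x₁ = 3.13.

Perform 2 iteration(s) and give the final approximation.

f(x) = x³ + 2x² - 4x - 3
x₀ = -0.06, x₁ = 3.13

Secant formula: x_{n+1} = x_n - f(x_n)(x_n - x_{n-1})/(f(x_n) - f(x_{n-1}))

Iteration 1:
  f(-0.060000) = -2.753016
  f(3.130000) = 34.738097
  x_2 = 3.130000 - 34.738097×(3.130000 - (-0.060000))/(34.738097 - (-2.753016))
       = 0.174245
Iteration 2:
  f(3.130000) = 34.738097
  f(0.174245) = -3.630968
  x_3 = 0.174245 - (-3.630968)×(0.174245 - 3.130000)/(-3.630968 - 34.738097)
       = 0.453956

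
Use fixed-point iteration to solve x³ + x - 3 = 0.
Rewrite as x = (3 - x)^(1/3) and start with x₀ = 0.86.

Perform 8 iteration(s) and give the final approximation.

Equation: x³ + x - 3 = 0
Fixed-point form: x = (3 - x)^(1/3)
x₀ = 0.86

x_1 = g(0.860000) = 1.288659
x_2 = g(1.288659) = 1.196131
x_3 = g(1.196131) = 1.217311
x_4 = g(1.217311) = 1.212528
x_5 = g(1.212528) = 1.213612
x_6 = g(1.213612) = 1.213366
x_7 = g(1.213366) = 1.213422
x_8 = g(1.213422) = 1.213409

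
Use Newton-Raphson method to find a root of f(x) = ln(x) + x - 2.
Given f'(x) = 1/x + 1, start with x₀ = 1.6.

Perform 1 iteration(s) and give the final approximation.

f(x) = ln(x) + x - 2
f'(x) = 1/x + 1
x₀ = 1.6

Newton-Raphson formula: x_{n+1} = x_n - f(x_n)/f'(x_n)

Iteration 1:
  f(1.600000) = 0.070004
  f'(1.600000) = 1.625000
  x_1 = 1.600000 - 0.070004/1.625000 = 1.556921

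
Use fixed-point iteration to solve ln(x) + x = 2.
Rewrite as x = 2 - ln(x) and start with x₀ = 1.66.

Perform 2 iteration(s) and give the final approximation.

Equation: ln(x) + x = 2
Fixed-point form: x = 2 - ln(x)
x₀ = 1.66

x_1 = g(1.660000) = 1.493182
x_2 = g(1.493182) = 1.599090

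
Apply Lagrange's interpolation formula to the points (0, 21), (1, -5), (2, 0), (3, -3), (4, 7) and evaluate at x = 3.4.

Lagrange interpolation formula:
P(x) = Σ yᵢ × Lᵢ(x)
where Lᵢ(x) = Π_{j≠i} (x - xⱼ)/(xᵢ - xⱼ)

L_0(3.4) = (3.4 - 1)/(0 - 1) × (3.4 - 2)/(0 - 2) × (3.4 - 3)/(0 - 3) × (3.4 - 4)/(0 - 4) = -0.033600
L_1(3.4) = (3.4 - 0)/(1 - 0) × (3.4 - 2)/(1 - 2) × (3.4 - 3)/(1 - 3) × (3.4 - 4)/(1 - 4) = 0.190400
L_2(3.4) = (3.4 - 0)/(2 - 0) × (3.4 - 1)/(2 - 1) × (3.4 - 3)/(2 - 3) × (3.4 - 4)/(2 - 4) = -0.489600
L_3(3.4) = (3.4 - 0)/(3 - 0) × (3.4 - 1)/(3 - 1) × (3.4 - 2)/(3 - 2) × (3.4 - 4)/(3 - 4) = 1.142400
L_4(3.4) = (3.4 - 0)/(4 - 0) × (3.4 - 1)/(4 - 1) × (3.4 - 2)/(4 - 2) × (3.4 - 3)/(4 - 3) = 0.190400

P(3.4) = 21×L_0(3.4) + (-5)×L_1(3.4) + 0×L_2(3.4) + (-3)×L_3(3.4) + 7×L_4(3.4)
P(3.4) = -3.752000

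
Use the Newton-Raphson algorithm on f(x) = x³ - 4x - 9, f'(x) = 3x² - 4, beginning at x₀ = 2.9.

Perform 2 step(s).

f(x) = x³ - 4x - 9
f'(x) = 3x² - 4
x₀ = 2.9

Newton-Raphson formula: x_{n+1} = x_n - f(x_n)/f'(x_n)

Iteration 1:
  f(2.900000) = 3.789000
  f'(2.900000) = 21.230000
  x_1 = 2.900000 - 3.789000/21.230000 = 2.721526
Iteration 2:
  f(2.721526) = 0.271435
  f'(2.721526) = 18.220114
  x_2 = 2.721526 - 0.271435/18.220114 = 2.706629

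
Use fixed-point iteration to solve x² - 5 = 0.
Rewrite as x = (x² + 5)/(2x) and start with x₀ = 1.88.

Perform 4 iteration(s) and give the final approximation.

Equation: x² - 5 = 0
Fixed-point form: x = (x² + 5)/(2x)
x₀ = 1.88

x_1 = g(1.880000) = 2.269787
x_2 = g(2.269787) = 2.236318
x_3 = g(2.236318) = 2.236068
x_4 = g(2.236068) = 2.236068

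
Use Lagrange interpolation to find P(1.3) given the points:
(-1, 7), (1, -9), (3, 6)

Lagrange interpolation formula:
P(x) = Σ yᵢ × Lᵢ(x)
where Lᵢ(x) = Π_{j≠i} (x - xⱼ)/(xᵢ - xⱼ)

L_0(1.3) = (1.3 - 1)/(-1 - 1) × (1.3 - 3)/(-1 - 3) = -0.063750
L_1(1.3) = (1.3 - (-1))/(1 - (-1)) × (1.3 - 3)/(1 - 3) = 0.977500
L_2(1.3) = (1.3 - (-1))/(3 - (-1)) × (1.3 - 1)/(3 - 1) = 0.086250

P(1.3) = 7×L_0(1.3) + (-9)×L_1(1.3) + 6×L_2(1.3)
P(1.3) = -8.726250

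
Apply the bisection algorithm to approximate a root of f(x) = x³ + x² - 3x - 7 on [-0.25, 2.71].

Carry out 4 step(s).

f(x) = x³ + x² - 3x - 7
Initial interval: [-0.25, 2.71]

Iteration 1:
  c_1 = (-0.250000 + 2.710000)/2 = 1.230000
  f(c_1) = f(1.230000) = -7.316233
  f(a) × f(c) ≥ 0, new interval: [1.230000, 2.710000]
Iteration 2:
  c_2 = (1.230000 + 2.710000)/2 = 1.970000
  f(c_2) = f(1.970000) = -1.383727
  f(a) × f(c) ≥ 0, new interval: [1.970000, 2.710000]
Iteration 3:
  c_3 = (1.970000 + 2.710000)/2 = 2.340000
  f(c_3) = f(2.340000) = 4.268504
  f(a) × f(c) < 0, new interval: [1.970000, 2.340000]
Iteration 4:
  c_4 = (1.970000 + 2.340000)/2 = 2.155000
  f(c_4) = f(2.155000) = 1.186899
  f(a) × f(c) < 0, new interval: [1.970000, 2.155000]

After 4 iteration(s), the approximation is c_4 = 2.155000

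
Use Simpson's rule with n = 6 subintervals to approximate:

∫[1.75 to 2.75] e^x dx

f(x) = e^x
a = 1.75, b = 2.75, n = 6
h = (b - a)/n = 0.166667

Simpson's rule: (h/3)[f(x₀) + 4f(x₁) + 2f(x₂) + ... + f(xₙ)]

x_0 = 1.7500, f(x_0) = 5.754603, coefficient = 1
x_1 = 1.9167, f(x_1) = 6.798260, coefficient = 4
x_2 = 2.0833, f(x_2) = 8.031195, coefficient = 2
x_3 = 2.2500, f(x_3) = 9.487736, coefficient = 4
x_4 = 2.4167, f(x_4) = 11.208436, coefficient = 2
x_5 = 2.5833, f(x_5) = 13.241202, coefficient = 4
x_6 = 2.7500, f(x_6) = 15.642632, coefficient = 1

I ≈ (0.166667/3) × 177.985286 = 9.888071
Exact value: 9.888029
Error: 0.000042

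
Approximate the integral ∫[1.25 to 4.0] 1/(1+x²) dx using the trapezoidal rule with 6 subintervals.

f(x) = 1/(1+x²)
a = 1.25, b = 4.0, n = 6
h = (b - a)/n = 0.458333

Trapezoidal rule: (h/2)[f(x₀) + 2f(x₁) + 2f(x₂) + ... + f(xₙ)]

x_0 = 1.2500, f(x_0) = 0.390244, coefficient = 1
x_1 = 1.7083, f(x_1) = 0.255206, coefficient = 2
x_2 = 2.1667, f(x_2) = 0.175610, coefficient = 2
x_3 = 2.6250, f(x_3) = 0.126733, coefficient = 2
x_4 = 3.0833, f(x_4) = 0.095175, coefficient = 2
x_5 = 3.5417, f(x_5) = 0.073837, coefficient = 2
x_6 = 4.0000, f(x_6) = 0.058824, coefficient = 1

I ≈ (0.458333/2) × 1.902188 = 0.435918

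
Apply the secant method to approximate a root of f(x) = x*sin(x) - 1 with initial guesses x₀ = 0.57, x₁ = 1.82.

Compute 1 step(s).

f(x) = x*sin(x) - 1
x₀ = 0.57, x₁ = 1.82

Secant formula: x_{n+1} = x_n - f(x_n)(x_n - x_{n-1})/(f(x_n) - f(x_{n-1}))

Iteration 1:
  f(0.570000) = -0.692410
  f(1.820000) = 0.763779
  x_2 = 1.820000 - 0.763779×(1.820000 - 0.570000)/(0.763779 - (-0.692410))
       = 1.164368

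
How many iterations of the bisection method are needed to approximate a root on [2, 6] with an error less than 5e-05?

We need (b-a)/2^n ≤ 5e-05
(6 - 2)/2^n ≤ 5e-05
4/2^n ≤ 5e-05
2^n ≥ 80000
n ≥ log₂(80000) = 16.29
n ≥ 17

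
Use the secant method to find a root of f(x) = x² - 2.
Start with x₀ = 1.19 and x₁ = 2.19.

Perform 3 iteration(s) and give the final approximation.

f(x) = x² - 2
x₀ = 1.19, x₁ = 2.19

Secant formula: x_{n+1} = x_n - f(x_n)(x_n - x_{n-1})/(f(x_n) - f(x_{n-1}))

Iteration 1:
  f(1.190000) = -0.583900
  f(2.190000) = 2.796100
  x_2 = 2.190000 - 2.796100×(2.190000 - 1.190000)/(2.796100 - (-0.583900))
       = 1.362751
Iteration 2:
  f(2.190000) = 2.796100
  f(1.362751) = -0.142908
  x_3 = 1.362751 - (-0.142908)×(1.362751 - 2.190000)/(-0.142908 - 2.796100)
       = 1.402976
Iteration 3:
  f(1.362751) = -0.142908
  f(1.402976) = -0.031658
  x_4 = 1.402976 - (-0.031658)×(1.402976 - 1.362751)/(-0.031658 - (-0.142908))
       = 1.414423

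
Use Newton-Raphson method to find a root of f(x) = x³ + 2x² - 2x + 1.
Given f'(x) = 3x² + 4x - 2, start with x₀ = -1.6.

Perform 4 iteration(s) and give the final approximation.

f(x) = x³ + 2x² - 2x + 1
f'(x) = 3x² + 4x - 2
x₀ = -1.6

Newton-Raphson formula: x_{n+1} = x_n - f(x_n)/f'(x_n)

Iteration 1:
  f(-1.600000) = 5.224000
  f'(-1.600000) = -0.720000
  x_1 = -1.600000 - 5.224000/(-0.720000) = 5.655556
Iteration 2:
  f(5.655556) = 234.554196
  f'(5.655556) = 116.578148
  x_2 = 5.655556 - 234.554196/116.578148 = 3.643564
Iteration 3:
  f(3.643564) = 68.634361
  f'(3.643564) = 52.400944
  x_3 = 3.643564 - 68.634361/52.400944 = 2.333772
Iteration 4:
  f(2.333772) = 19.936310
  f'(2.333772) = 23.674563
  x_4 = 2.333772 - 19.936310/23.674563 = 1.491674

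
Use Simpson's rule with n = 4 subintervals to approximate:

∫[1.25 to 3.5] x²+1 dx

f(x) = x²+1
a = 1.25, b = 3.5, n = 4
h = (b - a)/n = 0.562500

Simpson's rule: (h/3)[f(x₀) + 4f(x₁) + 2f(x₂) + ... + f(xₙ)]

x_0 = 1.2500, f(x_0) = 2.562500, coefficient = 1
x_1 = 1.8125, f(x_1) = 4.285156, coefficient = 4
x_2 = 2.3750, f(x_2) = 6.640625, coefficient = 2
x_3 = 2.9375, f(x_3) = 9.628906, coefficient = 4
x_4 = 3.5000, f(x_4) = 13.250000, coefficient = 1

I ≈ (0.562500/3) × 84.750000 = 15.890625
Exact value: 15.890625
Error: 0.000000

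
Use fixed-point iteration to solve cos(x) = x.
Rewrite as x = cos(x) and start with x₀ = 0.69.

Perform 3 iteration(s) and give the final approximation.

Equation: cos(x) = x
Fixed-point form: x = cos(x)
x₀ = 0.69

x_1 = g(0.690000) = 0.771246
x_2 = g(0.771246) = 0.717043
x_3 = g(0.717043) = 0.753752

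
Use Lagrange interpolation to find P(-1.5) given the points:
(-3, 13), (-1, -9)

Lagrange interpolation formula:
P(x) = Σ yᵢ × Lᵢ(x)
where Lᵢ(x) = Π_{j≠i} (x - xⱼ)/(xᵢ - xⱼ)

L_0(-1.5) = (-1.5 - (-1))/(-3 - (-1)) = 0.250000
L_1(-1.5) = (-1.5 - (-3))/(-1 - (-3)) = 0.750000

P(-1.5) = 13×L_0(-1.5) + (-9)×L_1(-1.5)
P(-1.5) = -3.500000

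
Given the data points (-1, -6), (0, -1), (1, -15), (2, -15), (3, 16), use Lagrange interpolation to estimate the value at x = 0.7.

Lagrange interpolation formula:
P(x) = Σ yᵢ × Lᵢ(x)
where Lᵢ(x) = Π_{j≠i} (x - xⱼ)/(xᵢ - xⱼ)

L_0(0.7) = (0.7 - 0)/(-1 - 0) × (0.7 - 1)/(-1 - 1) × (0.7 - 2)/(-1 - 2) × (0.7 - 3)/(-1 - 3) = -0.026163
L_1(0.7) = (0.7 - (-1))/(0 - (-1)) × (0.7 - 1)/(0 - 1) × (0.7 - 2)/(0 - 2) × (0.7 - 3)/(0 - 3) = 0.254150
L_2(0.7) = (0.7 - (-1))/(1 - (-1)) × (0.7 - 0)/(1 - 0) × (0.7 - 2)/(1 - 2) × (0.7 - 3)/(1 - 3) = 0.889525
L_3(0.7) = (0.7 - (-1))/(2 - (-1)) × (0.7 - 0)/(2 - 0) × (0.7 - 1)/(2 - 1) × (0.7 - 3)/(2 - 3) = -0.136850
L_4(0.7) = (0.7 - (-1))/(3 - (-1)) × (0.7 - 0)/(3 - 0) × (0.7 - 1)/(3 - 1) × (0.7 - 2)/(3 - 2) = 0.019338

P(0.7) = (-6)×L_0(0.7) + (-1)×L_1(0.7) + (-15)×L_2(0.7) + (-15)×L_3(0.7) + 16×L_4(0.7)
P(0.7) = -11.077900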